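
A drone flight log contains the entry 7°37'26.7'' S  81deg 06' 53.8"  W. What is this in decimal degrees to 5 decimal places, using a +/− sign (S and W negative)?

φ: 7° + 37/60 + 26.7/3600 = 7 + 0.616667 + 0.007417 = 7.624083
S ⇒ negate
λ: 81 + 6/60 + 53.8/3600 = 81.114944
W → negative

-7.62408, -81.11494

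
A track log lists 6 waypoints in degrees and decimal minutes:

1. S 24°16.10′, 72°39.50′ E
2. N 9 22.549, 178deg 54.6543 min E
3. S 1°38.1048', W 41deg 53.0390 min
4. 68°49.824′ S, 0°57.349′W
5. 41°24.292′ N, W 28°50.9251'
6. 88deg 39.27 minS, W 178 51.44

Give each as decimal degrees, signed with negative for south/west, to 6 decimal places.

1. -24.268333, 72.658333
2. 9.375817, 178.910905
3. -1.635080, -41.883983
4. -68.830400, -0.955817
5. 41.404867, -28.848752
6. -88.654500, -178.857333

Point 1:
  Latitude: 24 + 16.1/60 = 24.2683333
  hemisphere S, so the sign is −
  Longitude: 72 + 39.5/60 = 72.6583333
  E ⇒ keep positive
Point 2:
  Lat: 22.549′ = 0.375817°; total 9.3758167
  N ⇒ keep positive
  λ: 54.6543′ = 0.910905°; total 178.9109050
  E ⇒ keep positive
Point 3:
  Lat: 1 + 38.1048/60 = 1.6350800
  hemisphere S, so the sign is −
  λ: 41 + 53.039/60 = 41.8839833
  W ⇒ negate
Point 4:
  Lat: 68 + 49.824/60 = 68.8304000
  S ⇒ negate
  Lon: 0 + 57.349/60 = 0.9558167
  W ⇒ negate
Point 5:
  Latitude: 24.292′ = 0.404867°; total 41.4048667
  N ⇒ keep positive
  Lon: 50.9251′ = 0.848752°; total 28.8487517
  hemisphere W, so the sign is −
Point 6:
  φ: 88 + 39.27/60 = 88.6545000
  S ⇒ negate
  Longitude: 51.44′ = 0.857333°; total 178.8573333
  hemisphere W, so the sign is −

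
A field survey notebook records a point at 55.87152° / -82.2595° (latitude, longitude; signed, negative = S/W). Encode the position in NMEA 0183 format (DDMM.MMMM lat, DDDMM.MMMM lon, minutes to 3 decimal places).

5552.291,N / 08215.570,W

Latitude: minutes = (55.871520 − 55) × 60 = 52.29120
Longitude is negative → W; |value| = 82.259500
Longitude: minutes = (82.259500 − 82) × 60 = 15.57000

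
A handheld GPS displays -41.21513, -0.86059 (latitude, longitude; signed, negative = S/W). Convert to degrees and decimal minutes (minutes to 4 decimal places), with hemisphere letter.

41° 12.9078′ S, 0° 51.6354′ W

Latitude is negative → S; |value| = 41.215130
Lat: fractional part 0.215130 → 12.907800 minutes
Longitude is negative → W; |value| = 0.860590
Longitude: fractional part 0.860590 → 51.635400 minutes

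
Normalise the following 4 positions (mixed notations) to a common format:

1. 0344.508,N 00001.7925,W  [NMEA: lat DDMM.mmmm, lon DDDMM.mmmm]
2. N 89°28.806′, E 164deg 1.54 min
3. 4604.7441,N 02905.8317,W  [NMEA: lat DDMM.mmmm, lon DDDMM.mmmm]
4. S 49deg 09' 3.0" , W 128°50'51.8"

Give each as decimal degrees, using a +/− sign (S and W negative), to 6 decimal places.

Point 1:
  φ: split at 2 digits → 03° and 44.508′; 3 + 44.508/60 = 3.7418000
  N → positive
  Lon: split at 3 digits → 000° and 1.7925′; 0 + 1.7925/60 = 0.0298750
  W ⇒ negate
Point 2:
  Lat: 28.806′ = 0.480100°; total 89.4801000
  N → positive
  Longitude: 1.54′ = 0.025667°; total 164.0256667
  E → positive
Point 3:
  Lat: degrees = first 2 digits = 46, minutes = 4.7441; 46 + 4.7441/60 = 46.0790683
  N ⇒ keep positive
  Longitude: degrees = first 3 digits = 29, minutes = 5.8317; 29 + 5.8317/60 = 29.0971950
  W ⇒ negate
Point 4:
  Lat: 9′ + 3″ = 9.05000′; 49 + 9.05000/60 = 49.1508333
  S ⇒ negate
  λ: 50′ + 51.8″ = 50.86333′; 128 + 50.86333/60 = 128.8477222
  hemisphere W, so the sign is −

1. 3.741800, -0.029875
2. 89.480100, 164.025667
3. 46.079068, -29.097195
4. -49.150833, -128.847722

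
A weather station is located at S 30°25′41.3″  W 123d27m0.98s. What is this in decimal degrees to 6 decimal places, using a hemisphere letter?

φ: 30 + 25/60 + 41.3/3600 = 30.4281389
Lon: 123 + 27/60 + 0.98/3600 = 123.4502722

30.428139° S, 123.450272° W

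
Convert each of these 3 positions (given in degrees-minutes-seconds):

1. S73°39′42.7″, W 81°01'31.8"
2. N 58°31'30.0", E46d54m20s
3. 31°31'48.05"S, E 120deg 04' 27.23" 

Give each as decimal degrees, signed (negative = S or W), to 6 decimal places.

1. -73.661861, -81.025500
2. 58.525000, 46.905556
3. -31.530014, 120.074231

Point 1:
  Lat: 39′ + 42.7″ = 39.71167′; 73 + 39.71167/60 = 73.6618611
  hemisphere S, so the sign is −
  λ: 1′ + 31.8″ = 1.53000′; 81 + 1.53000/60 = 81.0255000
  hemisphere W, so the sign is −
Point 2:
  Latitude: 31′ + 30″ = 31.50000′; 58 + 31.50000/60 = 58.5250000
  N → positive
  λ: 46° + 54/60 + 20/3600 = 46 + 0.900000 + 0.005556 = 46.9055556
  E ⇒ keep positive
Point 3:
  Latitude: 31 + 31/60 + 48.05/3600 = 31.5300139
  S ⇒ negate
  Longitude: 120° + 4/60 + 27.23/3600 = 120 + 0.066667 + 0.007564 = 120.0742306
  E → positive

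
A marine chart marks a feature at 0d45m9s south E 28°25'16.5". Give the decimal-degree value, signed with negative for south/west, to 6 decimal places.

Latitude: 0 + 45/60 + 9/3600 = 0.7525000
hemisphere S, so the sign is −
Longitude: 28 + 25/60 + 16.5/3600 = 28.4212500
E ⇒ keep positive

-0.752500, 28.421250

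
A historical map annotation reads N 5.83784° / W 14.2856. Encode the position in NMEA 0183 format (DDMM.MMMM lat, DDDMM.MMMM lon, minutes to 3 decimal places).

0550.270,N / 01417.136,W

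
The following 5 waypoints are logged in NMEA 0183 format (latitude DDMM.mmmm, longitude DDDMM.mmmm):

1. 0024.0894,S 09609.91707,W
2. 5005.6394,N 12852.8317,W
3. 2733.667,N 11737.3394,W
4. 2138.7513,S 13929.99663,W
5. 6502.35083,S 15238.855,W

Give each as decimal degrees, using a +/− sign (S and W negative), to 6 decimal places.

Point 1:
  Latitude: split at 2 digits → 00° and 24.0894′; 0 + 24.0894/60 = 0.4014900
  S → negative
  λ: split at 3 digits → 096° and 9.91707′; 96 + 9.91707/60 = 96.1652845
  W → negative
Point 2:
  Latitude: split at 2 digits → 50° and 5.6394′; 50 + 5.6394/60 = 50.0939900
  N → positive
  λ: split at 3 digits → 128° and 52.8317′; 128 + 52.8317/60 = 128.8805283
  W ⇒ negate
Point 3:
  Lat: split at 2 digits → 27° and 33.667′; 27 + 33.667/60 = 27.5611167
  N → positive
  Lon: degrees = first 3 digits = 117, minutes = 37.3394; 117 + 37.3394/60 = 117.6223233
  W → negative
Point 4:
  φ: split at 2 digits → 21° and 38.7513′; 21 + 38.7513/60 = 21.6458550
  S ⇒ negate
  Lon: split at 3 digits → 139° and 29.99663′; 139 + 29.99663/60 = 139.4999438
  W → negative
Point 5:
  Latitude: degrees = first 2 digits = 65, minutes = 2.35083; 65 + 2.35083/60 = 65.0391805
  S → negative
  Longitude: degrees = first 3 digits = 152, minutes = 38.855; 152 + 38.855/60 = 152.6475833
  W → negative

1. -0.401490, -96.165285
2. 50.093990, -128.880528
3. 27.561117, -117.622323
4. -21.645855, -139.499944
5. -65.039181, -152.647583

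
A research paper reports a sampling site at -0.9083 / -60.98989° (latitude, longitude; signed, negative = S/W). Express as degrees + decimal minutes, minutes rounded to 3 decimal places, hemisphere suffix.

Latitude is negative → S; |value| = 0.908300
φ: 0° + 0.908300 × 60 = 0° 54.49800′
Longitude is negative → W; |value| = 60.989890
Lon: fractional part 0.989890 → 59.39340 minutes

0° 54.498′ S, 60° 59.393′ W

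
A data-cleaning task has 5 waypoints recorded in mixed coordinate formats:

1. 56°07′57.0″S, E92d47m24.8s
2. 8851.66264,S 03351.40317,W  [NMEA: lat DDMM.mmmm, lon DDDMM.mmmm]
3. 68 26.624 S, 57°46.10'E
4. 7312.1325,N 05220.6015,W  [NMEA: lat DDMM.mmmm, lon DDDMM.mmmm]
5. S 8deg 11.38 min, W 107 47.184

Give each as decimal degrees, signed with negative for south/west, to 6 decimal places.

1. -56.132500, 92.790222
2. -88.861044, -33.856720
3. -68.443733, 57.768333
4. 73.202208, -52.343358
5. -8.189667, -107.786400

Point 1:
  Latitude: 56° + 7/60 + 57/3600 = 56 + 0.116667 + 0.015833 = 56.1325000
  S → negative
  Longitude: 92° + 47/60 + 24.8/3600 = 92 + 0.783333 + 0.006889 = 92.7902222
  E ⇒ keep positive
Point 2:
  φ: split at 2 digits → 88° and 51.66264′; 88 + 51.66264/60 = 88.8610440
  hemisphere S, so the sign is −
  λ: split at 3 digits → 033° and 51.40317′; 33 + 51.40317/60 = 33.8567195
  W → negative
Point 3:
  φ: 68 + 26.624/60 = 68.4437333
  hemisphere S, so the sign is −
  λ: 46.1′ = 0.768333°; total 57.7683333
  E → positive
Point 4:
  φ: degrees = first 2 digits = 73, minutes = 12.1325; 73 + 12.1325/60 = 73.2022083
  N → positive
  Longitude: degrees = first 3 digits = 52, minutes = 20.6015; 52 + 20.6015/60 = 52.3433583
  hemisphere W, so the sign is −
Point 5:
  Latitude: 11.38′ = 0.189667°; total 8.1896667
  hemisphere S, so the sign is −
  Longitude: 47.184′ = 0.786400°; total 107.7864000
  hemisphere W, so the sign is −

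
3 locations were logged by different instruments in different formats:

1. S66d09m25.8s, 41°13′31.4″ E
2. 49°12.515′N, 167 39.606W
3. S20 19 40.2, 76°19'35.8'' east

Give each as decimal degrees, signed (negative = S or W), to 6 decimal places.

1. -66.157167, 41.225389
2. 49.208583, -167.660100
3. -20.327833, 76.326611

Point 1:
  Lat: 9′ + 25.8″ = 9.43000′; 66 + 9.43000/60 = 66.1571667
  S ⇒ negate
  Longitude: 41 + 13/60 + 31.4/3600 = 41.2253889
  E ⇒ keep positive
Point 2:
  Latitude: 49 + 12.515/60 = 49.2085833
  N → positive
  Longitude: 39.606′ = 0.660100°; total 167.6601000
  W ⇒ negate
Point 3:
  Lat: 19′ + 40.2″ = 19.67000′; 20 + 19.67000/60 = 20.3278333
  S ⇒ negate
  Lon: 19′ + 35.8″ = 19.59667′; 76 + 19.59667/60 = 76.3266111
  E ⇒ keep positive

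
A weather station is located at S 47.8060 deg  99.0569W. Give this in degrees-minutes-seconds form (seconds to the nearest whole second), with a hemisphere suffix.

φ: 0.806000 × 60 = 48.36000′ → 48′, remainder × 60 = 21.60″
Lon: 0.056900° → 3.41400′; 0.41400 × 60 = 24.84″

47°48′22″ S, 99°03′25″ W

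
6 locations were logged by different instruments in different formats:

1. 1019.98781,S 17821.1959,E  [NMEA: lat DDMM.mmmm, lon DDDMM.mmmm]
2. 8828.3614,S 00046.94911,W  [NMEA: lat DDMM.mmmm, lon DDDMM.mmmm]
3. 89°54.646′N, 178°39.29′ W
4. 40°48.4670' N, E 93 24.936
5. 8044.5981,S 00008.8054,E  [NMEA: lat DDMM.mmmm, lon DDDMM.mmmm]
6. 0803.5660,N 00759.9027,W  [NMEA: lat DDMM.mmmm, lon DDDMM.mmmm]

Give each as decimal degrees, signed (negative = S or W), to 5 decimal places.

1. -10.33313, 178.35327
2. -88.47269, -0.78249
3. 89.91077, -178.65483
4. 40.80778, 93.41560
5. -80.74330, 0.14676
6. 8.05943, -7.99838

Point 1:
  Lat: split at 2 digits → 10° and 19.98781′; 10 + 19.98781/60 = 10.333130
  hemisphere S, so the sign is −
  Lon: split at 3 digits → 178° and 21.1959′; 178 + 21.1959/60 = 178.353265
  E → positive
Point 2:
  Lat: split at 2 digits → 88° and 28.3614′; 88 + 28.3614/60 = 88.472690
  hemisphere S, so the sign is −
  Lon: degrees = first 3 digits = 0, minutes = 46.94911; 0 + 46.94911/60 = 0.782485
  W ⇒ negate
Point 3:
  Lat: 54.646′ = 0.910767°; total 89.910767
  N ⇒ keep positive
  λ: 39.29′ = 0.654833°; total 178.654833
  W → negative
Point 4:
  Lat: 40 + 48.467/60 = 40.807783
  N → positive
  Lon: 93 + 24.936/60 = 93.415600
  E → positive
Point 5:
  Lat: split at 2 digits → 80° and 44.5981′; 80 + 44.5981/60 = 80.743302
  S ⇒ negate
  Longitude: split at 3 digits → 000° and 8.8054′; 0 + 8.8054/60 = 0.146757
  E → positive
Point 6:
  φ: degrees = first 2 digits = 8, minutes = 3.566; 8 + 3.566/60 = 8.059433
  N → positive
  Longitude: degrees = first 3 digits = 7, minutes = 59.9027; 7 + 59.9027/60 = 7.998378
  W → negative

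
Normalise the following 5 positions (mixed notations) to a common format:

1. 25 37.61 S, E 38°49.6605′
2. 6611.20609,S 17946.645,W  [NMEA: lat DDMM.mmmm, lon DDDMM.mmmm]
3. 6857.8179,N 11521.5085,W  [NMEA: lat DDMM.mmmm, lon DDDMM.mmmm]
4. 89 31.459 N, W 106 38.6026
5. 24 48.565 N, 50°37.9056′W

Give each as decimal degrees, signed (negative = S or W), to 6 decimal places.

1. -25.626833, 38.827675
2. -66.186768, -179.777417
3. 68.963632, -115.358475
4. 89.524317, -106.643377
5. 24.809417, -50.631760

Point 1:
  Lat: 37.61′ = 0.626833°; total 25.6268333
  hemisphere S, so the sign is −
  Longitude: 49.6605′ = 0.827675°; total 38.8276750
  E → positive
Point 2:
  Lat: degrees = first 2 digits = 66, minutes = 11.20609; 66 + 11.20609/60 = 66.1867682
  hemisphere S, so the sign is −
  Longitude: degrees = first 3 digits = 179, minutes = 46.645; 179 + 46.645/60 = 179.7774167
  W → negative
Point 3:
  φ: degrees = first 2 digits = 68, minutes = 57.8179; 68 + 57.8179/60 = 68.9636317
  N ⇒ keep positive
  λ: degrees = first 3 digits = 115, minutes = 21.5085; 115 + 21.5085/60 = 115.3584750
  hemisphere W, so the sign is −
Point 4:
  Lat: 89 + 31.459/60 = 89.5243167
  N → positive
  λ: 38.6026′ = 0.643377°; total 106.6433767
  hemisphere W, so the sign is −
Point 5:
  Lat: 24 + 48.565/60 = 24.8094167
  N → positive
  Lon: 37.9056′ = 0.631760°; total 50.6317600
  hemisphere W, so the sign is −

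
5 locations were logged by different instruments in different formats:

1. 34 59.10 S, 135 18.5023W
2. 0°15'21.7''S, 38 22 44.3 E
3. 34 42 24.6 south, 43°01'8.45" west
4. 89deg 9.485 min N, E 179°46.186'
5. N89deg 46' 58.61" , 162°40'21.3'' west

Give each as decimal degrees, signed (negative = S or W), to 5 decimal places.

1. -34.98500, -135.30837
2. -0.25603, 38.37897
3. -34.70683, -43.01901
4. 89.15808, 179.76977
5. 89.78295, -162.67258

Point 1:
  Lat: 34 + 59.1/60 = 34.985000
  S ⇒ negate
  Lon: 135 + 18.5023/60 = 135.308372
  W → negative
Point 2:
  Latitude: 0 + 15/60 + 21.7/3600 = 0.256028
  hemisphere S, so the sign is −
  λ: 38 + 22/60 + 44.3/3600 = 38.378972
  E ⇒ keep positive
Point 3:
  Latitude: 34 + 42/60 + 24.6/3600 = 34.706833
  S → negative
  Longitude: 1′ + 8.45″ = 1.14083′; 43 + 1.14083/60 = 43.019014
  W ⇒ negate
Point 4:
  Lat: 9.485′ = 0.158083°; total 89.158083
  N → positive
  Lon: 46.186′ = 0.769767°; total 179.769767
  E ⇒ keep positive
Point 5:
  Lat: 89° + 46/60 + 58.61/3600 = 89 + 0.766667 + 0.016281 = 89.782947
  N → positive
  Longitude: 162° + 40/60 + 21.3/3600 = 162 + 0.666667 + 0.005917 = 162.672583
  hemisphere W, so the sign is −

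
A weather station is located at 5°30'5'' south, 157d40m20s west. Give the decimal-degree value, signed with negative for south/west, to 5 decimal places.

Lat: 30′ + 5″ = 30.08333′; 5 + 30.08333/60 = 5.501389
S ⇒ negate
Lon: 157° + 40/60 + 20/3600 = 157 + 0.666667 + 0.005556 = 157.672222
W ⇒ negate

-5.50139, -157.67222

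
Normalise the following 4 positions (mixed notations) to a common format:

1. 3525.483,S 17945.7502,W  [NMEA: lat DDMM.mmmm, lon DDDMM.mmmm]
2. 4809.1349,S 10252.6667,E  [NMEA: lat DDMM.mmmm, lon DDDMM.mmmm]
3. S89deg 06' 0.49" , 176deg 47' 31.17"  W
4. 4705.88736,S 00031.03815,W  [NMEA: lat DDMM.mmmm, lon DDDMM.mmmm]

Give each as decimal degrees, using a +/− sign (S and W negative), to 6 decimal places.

1. -35.424717, -179.762503
2. -48.152248, 102.877778
3. -89.100136, -176.791992
4. -47.098123, -0.517303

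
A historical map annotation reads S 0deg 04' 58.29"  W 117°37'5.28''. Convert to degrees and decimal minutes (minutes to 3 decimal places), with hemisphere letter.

0° 4.972′ S, 117° 37.088′ W

Lat: 4 + 58.29/60 = 4.97150′
Longitude: seconds/60 = 0.08800; minutes = 37 + 0.08800 = 37.08800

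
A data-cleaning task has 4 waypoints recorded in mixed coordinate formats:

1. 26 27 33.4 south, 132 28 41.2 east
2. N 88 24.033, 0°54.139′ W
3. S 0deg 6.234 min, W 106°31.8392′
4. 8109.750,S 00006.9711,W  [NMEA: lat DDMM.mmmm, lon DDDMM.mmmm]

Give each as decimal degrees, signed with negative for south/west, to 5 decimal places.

1. -26.45928, 132.47811
2. 88.40055, -0.90232
3. -0.10390, -106.53065
4. -81.16250, -0.11619

Point 1:
  Latitude: 26° + 27/60 + 33.4/3600 = 26 + 0.450000 + 0.009278 = 26.459278
  S → negative
  Longitude: 132 + 28/60 + 41.2/3600 = 132.478111
  E ⇒ keep positive
Point 2:
  Latitude: 24.033′ = 0.400550°; total 88.400550
  N ⇒ keep positive
  Lon: 54.139′ = 0.902317°; total 0.902317
  W ⇒ negate
Point 3:
  φ: 0 + 6.234/60 = 0.103900
  S → negative
  Longitude: 106 + 31.8392/60 = 106.530653
  hemisphere W, so the sign is −
Point 4:
  φ: split at 2 digits → 81° and 9.75′; 81 + 9.75/60 = 81.162500
  S ⇒ negate
  Lon: degrees = first 3 digits = 0, minutes = 6.9711; 0 + 6.9711/60 = 0.116185
  W ⇒ negate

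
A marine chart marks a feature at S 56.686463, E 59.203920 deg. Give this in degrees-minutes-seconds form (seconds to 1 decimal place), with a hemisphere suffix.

56°41′11.3″ S, 59°12′14.1″ E

Lat: 0.686463 × 60 = 41.18778′ → 41′, remainder × 60 = 11.267″
Lon: whole degrees 59; 12.23520′ → 12′ and 14.112″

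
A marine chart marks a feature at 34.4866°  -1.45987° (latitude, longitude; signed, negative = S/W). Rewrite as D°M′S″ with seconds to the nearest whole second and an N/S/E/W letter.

34°29′12″ N, 1°27′36″ W

φ: 0.486600 × 60 = 29.19600′ → 29′, remainder × 60 = 11.76″
Longitude is negative → W; |value| = 1.459870
Lon: 0.459870° → 27.59220′; 0.59220 × 60 = 35.53″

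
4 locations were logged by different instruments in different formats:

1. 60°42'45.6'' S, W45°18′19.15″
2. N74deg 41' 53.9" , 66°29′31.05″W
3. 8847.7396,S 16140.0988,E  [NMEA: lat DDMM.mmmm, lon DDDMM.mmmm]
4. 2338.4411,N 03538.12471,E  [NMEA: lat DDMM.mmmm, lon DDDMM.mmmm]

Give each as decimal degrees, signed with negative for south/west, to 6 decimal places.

Point 1:
  Lat: 42′ + 45.6″ = 42.76000′; 60 + 42.76000/60 = 60.7126667
  S → negative
  Lon: 18′ + 19.15″ = 18.31917′; 45 + 18.31917/60 = 45.3053194
  W → negative
Point 2:
  φ: 74° + 41/60 + 53.9/3600 = 74 + 0.683333 + 0.014972 = 74.6983056
  N → positive
  Lon: 66 + 29/60 + 31.05/3600 = 66.4919583
  W → negative
Point 3:
  Lat: degrees = first 2 digits = 88, minutes = 47.7396; 88 + 47.7396/60 = 88.7956600
  S → negative
  λ: split at 3 digits → 161° and 40.0988′; 161 + 40.0988/60 = 161.6683133
  E ⇒ keep positive
Point 4:
  φ: degrees = first 2 digits = 23, minutes = 38.4411; 23 + 38.4411/60 = 23.6406850
  N → positive
  λ: degrees = first 3 digits = 35, minutes = 38.12471; 35 + 38.12471/60 = 35.6354118
  E → positive

1. -60.712667, -45.305319
2. 74.698306, -66.491958
3. -88.795660, 161.668313
4. 23.640685, 35.635412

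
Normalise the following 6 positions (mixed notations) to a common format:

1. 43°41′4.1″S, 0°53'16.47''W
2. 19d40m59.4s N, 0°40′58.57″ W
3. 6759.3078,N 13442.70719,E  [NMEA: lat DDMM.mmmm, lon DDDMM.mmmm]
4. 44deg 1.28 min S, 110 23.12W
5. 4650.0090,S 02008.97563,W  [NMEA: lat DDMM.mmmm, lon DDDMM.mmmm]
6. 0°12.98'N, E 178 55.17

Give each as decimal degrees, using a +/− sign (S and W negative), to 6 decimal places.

1. -43.684472, -0.887908
2. 19.683167, -0.682936
3. 67.988463, 134.711787
4. -44.021333, -110.385333
5. -46.833483, -20.149594
6. 0.216333, 178.919500

Point 1:
  φ: 43° + 41/60 + 4.1/3600 = 43 + 0.683333 + 0.001139 = 43.6844722
  hemisphere S, so the sign is −
  Longitude: 53′ + 16.47″ = 53.27450′; 0 + 53.27450/60 = 0.8879083
  W → negative
Point 2:
  φ: 19° + 40/60 + 59.4/3600 = 19 + 0.666667 + 0.016500 = 19.6831667
  N ⇒ keep positive
  Lon: 0 + 40/60 + 58.57/3600 = 0.6829361
  hemisphere W, so the sign is −
Point 3:
  φ: split at 2 digits → 67° and 59.3078′; 67 + 59.3078/60 = 67.9884633
  N → positive
  λ: split at 3 digits → 134° and 42.70719′; 134 + 42.70719/60 = 134.7117865
  E → positive
Point 4:
  Latitude: 1.28′ = 0.021333°; total 44.0213333
  hemisphere S, so the sign is −
  Longitude: 23.12′ = 0.385333°; total 110.3853333
  hemisphere W, so the sign is −
Point 5:
  Latitude: degrees = first 2 digits = 46, minutes = 50.009; 46 + 50.009/60 = 46.8334833
  hemisphere S, so the sign is −
  λ: split at 3 digits → 020° and 8.97563′; 20 + 8.97563/60 = 20.1495938
  hemisphere W, so the sign is −
Point 6:
  Lat: 12.98′ = 0.216333°; total 0.2163333
  N ⇒ keep positive
  Lon: 55.17′ = 0.919500°; total 178.9195000
  E ⇒ keep positive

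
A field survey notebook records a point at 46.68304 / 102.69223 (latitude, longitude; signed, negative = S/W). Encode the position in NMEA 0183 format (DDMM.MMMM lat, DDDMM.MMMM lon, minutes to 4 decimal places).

φ: 46° + 0.683040 × 60 = 46° 40.982400′
Longitude: minutes = (102.692230 − 102) × 60 = 41.533800

4640.9824,N / 10241.5338,E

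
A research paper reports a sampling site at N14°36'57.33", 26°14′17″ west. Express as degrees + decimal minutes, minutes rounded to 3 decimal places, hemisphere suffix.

14° 36.956′ N, 26° 14.283′ W

φ: 36 + 57.33/60 = 36.95550′
λ: seconds/60 = 0.28333; minutes = 14 + 0.28333 = 14.28333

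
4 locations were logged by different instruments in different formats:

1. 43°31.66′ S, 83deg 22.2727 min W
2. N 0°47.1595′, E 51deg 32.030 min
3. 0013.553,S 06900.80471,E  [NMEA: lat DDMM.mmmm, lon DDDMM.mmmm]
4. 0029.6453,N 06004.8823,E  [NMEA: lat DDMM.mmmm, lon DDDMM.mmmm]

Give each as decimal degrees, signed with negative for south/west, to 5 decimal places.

1. -43.52767, -83.37121
2. 0.78599, 51.53383
3. -0.22588, 69.01341
4. 0.49409, 60.08137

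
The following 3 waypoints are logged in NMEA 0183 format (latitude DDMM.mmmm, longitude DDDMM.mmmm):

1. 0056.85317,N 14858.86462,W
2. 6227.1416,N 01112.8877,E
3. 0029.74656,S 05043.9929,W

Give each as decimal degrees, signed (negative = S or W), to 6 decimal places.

Point 1:
  Latitude: split at 2 digits → 00° and 56.85317′; 0 + 56.85317/60 = 0.9475528
  N → positive
  Lon: degrees = first 3 digits = 148, minutes = 58.86462; 148 + 58.86462/60 = 148.9810770
  hemisphere W, so the sign is −
Point 2:
  Lat: split at 2 digits → 62° and 27.1416′; 62 + 27.1416/60 = 62.4523600
  N → positive
  λ: degrees = first 3 digits = 11, minutes = 12.8877; 11 + 12.8877/60 = 11.2147950
  E ⇒ keep positive
Point 3:
  φ: degrees = first 2 digits = 0, minutes = 29.74656; 0 + 29.74656/60 = 0.4957760
  hemisphere S, so the sign is −
  Longitude: split at 3 digits → 050° and 43.9929′; 50 + 43.9929/60 = 50.7332150
  W → negative

1. 0.947553, -148.981077
2. 62.452360, 11.214795
3. -0.495776, -50.733215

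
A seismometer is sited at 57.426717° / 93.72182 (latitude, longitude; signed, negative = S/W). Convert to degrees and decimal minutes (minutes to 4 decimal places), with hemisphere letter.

Latitude: 57° + 0.426717 × 60 = 57° 25.603020′
Longitude: fractional part 0.721820 → 43.309200 minutes

57° 25.6030′ N, 93° 43.3092′ E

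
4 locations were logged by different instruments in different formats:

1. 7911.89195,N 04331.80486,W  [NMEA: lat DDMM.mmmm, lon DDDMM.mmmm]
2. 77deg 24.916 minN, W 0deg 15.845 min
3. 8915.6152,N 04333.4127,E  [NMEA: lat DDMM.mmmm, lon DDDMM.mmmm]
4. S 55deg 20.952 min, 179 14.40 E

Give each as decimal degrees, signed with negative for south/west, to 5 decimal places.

1. 79.19820, -43.53008
2. 77.41527, -0.26408
3. 89.26025, 43.55688
4. -55.34920, 179.24000

Point 1:
  Lat: degrees = first 2 digits = 79, minutes = 11.89195; 79 + 11.89195/60 = 79.198199
  N → positive
  Longitude: split at 3 digits → 043° and 31.80486′; 43 + 31.80486/60 = 43.530081
  W ⇒ negate
Point 2:
  Lat: 24.916′ = 0.415267°; total 77.415267
  N → positive
  λ: 15.845′ = 0.264083°; total 0.264083
  W → negative
Point 3:
  Lat: degrees = first 2 digits = 89, minutes = 15.6152; 89 + 15.6152/60 = 89.260253
  N → positive
  Lon: degrees = first 3 digits = 43, minutes = 33.4127; 43 + 33.4127/60 = 43.556878
  E → positive
Point 4:
  Lat: 55 + 20.952/60 = 55.349200
  S ⇒ negate
  λ: 179 + 14.4/60 = 179.240000
  E → positive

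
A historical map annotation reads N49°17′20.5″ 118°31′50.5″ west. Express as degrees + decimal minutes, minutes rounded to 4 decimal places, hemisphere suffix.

Latitude: seconds/60 = 0.34167; minutes = 17 + 0.34167 = 17.341667
λ: 31 + 50.5/60 = 31.841667′

49° 17.3417′ N, 118° 31.8417′ W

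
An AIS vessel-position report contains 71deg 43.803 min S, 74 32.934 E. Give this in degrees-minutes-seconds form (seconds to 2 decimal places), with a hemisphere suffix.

71°43′48.18″ S, 74°32′56.04″ E

Latitude: fractional minutes 0.80300 × 60 = 48.1800″
λ: fractional minutes 0.93400 × 60 = 56.0400″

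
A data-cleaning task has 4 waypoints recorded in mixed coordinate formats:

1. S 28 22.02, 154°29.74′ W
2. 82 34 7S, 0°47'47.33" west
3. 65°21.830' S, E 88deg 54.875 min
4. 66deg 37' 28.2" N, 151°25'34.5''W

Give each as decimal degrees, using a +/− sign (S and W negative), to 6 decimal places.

1. -28.367000, -154.495667
2. -82.568611, -0.796481
3. -65.363833, 88.914583
4. 66.624500, -151.426250

Point 1:
  Lat: 28 + 22.02/60 = 28.3670000
  S → negative
  Longitude: 29.74′ = 0.495667°; total 154.4956667
  hemisphere W, so the sign is −
Point 2:
  Latitude: 82 + 34/60 + 7/3600 = 82.5686111
  S → negative
  Lon: 47′ + 47.33″ = 47.78883′; 0 + 47.78883/60 = 0.7964806
  W ⇒ negate
Point 3:
  Lat: 65 + 21.83/60 = 65.3638333
  S → negative
  λ: 88 + 54.875/60 = 88.9145833
  E ⇒ keep positive
Point 4:
  Lat: 37′ + 28.2″ = 37.47000′; 66 + 37.47000/60 = 66.6245000
  N → positive
  Lon: 151 + 25/60 + 34.5/3600 = 151.4262500
  W ⇒ negate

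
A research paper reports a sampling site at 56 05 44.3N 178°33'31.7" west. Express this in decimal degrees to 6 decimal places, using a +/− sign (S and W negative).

56.095639, -178.558806

φ: 56° + 5/60 + 44.3/3600 = 56 + 0.083333 + 0.012306 = 56.0956389
N ⇒ keep positive
Lon: 33′ + 31.7″ = 33.52833′; 178 + 33.52833/60 = 178.5588056
hemisphere W, so the sign is −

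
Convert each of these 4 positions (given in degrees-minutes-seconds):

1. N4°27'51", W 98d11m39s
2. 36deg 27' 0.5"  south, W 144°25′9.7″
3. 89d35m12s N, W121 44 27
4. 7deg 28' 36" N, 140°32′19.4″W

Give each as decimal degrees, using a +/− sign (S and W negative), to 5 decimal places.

1. 4.46417, -98.19417
2. -36.45014, -144.41936
3. 89.58667, -121.74083
4. 7.47667, -140.53872

Point 1:
  Lat: 4° + 27/60 + 51/3600 = 4 + 0.450000 + 0.014167 = 4.464167
  N → positive
  Longitude: 98° + 11/60 + 39/3600 = 98 + 0.183333 + 0.010833 = 98.194167
  hemisphere W, so the sign is −
Point 2:
  Lat: 27′ + 0.5″ = 27.00833′; 36 + 27.00833/60 = 36.450139
  S ⇒ negate
  λ: 144 + 25/60 + 9.7/3600 = 144.419361
  W ⇒ negate
Point 3:
  Lat: 35′ + 12″ = 35.20000′; 89 + 35.20000/60 = 89.586667
  N → positive
  λ: 121 + 44/60 + 27/3600 = 121.740833
  hemisphere W, so the sign is −
Point 4:
  Latitude: 28′ + 36″ = 28.60000′; 7 + 28.60000/60 = 7.476667
  N → positive
  Lon: 140° + 32/60 + 19.4/3600 = 140 + 0.533333 + 0.005389 = 140.538722
  hemisphere W, so the sign is −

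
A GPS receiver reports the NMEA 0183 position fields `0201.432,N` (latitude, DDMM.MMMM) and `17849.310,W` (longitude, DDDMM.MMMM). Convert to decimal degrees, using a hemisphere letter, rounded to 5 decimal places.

2.02387° N, 178.82183° W

Lat: degrees = first 2 digits = 2, minutes = 1.432; 2 + 1.432/60 = 2.023867
λ: split at 3 digits → 178° and 49.31′; 178 + 49.31/60 = 178.821833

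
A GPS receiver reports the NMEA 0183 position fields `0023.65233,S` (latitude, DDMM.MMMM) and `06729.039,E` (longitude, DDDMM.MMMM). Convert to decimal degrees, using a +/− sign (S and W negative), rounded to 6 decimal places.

φ: split at 2 digits → 00° and 23.65233′; 0 + 23.65233/60 = 0.3942055
S → negative
Lon: degrees = first 3 digits = 67, minutes = 29.039; 67 + 29.039/60 = 67.4839833
E ⇒ keep positive

-0.394206, 67.483983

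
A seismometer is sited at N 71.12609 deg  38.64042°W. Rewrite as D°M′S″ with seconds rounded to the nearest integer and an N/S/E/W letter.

71°07′34″ N, 38°38′26″ W

Lat: 0.126090° → 7.56540′; 0.56540 × 60 = 33.92″
Lon: whole degrees 38; 38.42520′ → 38′ and 25.51″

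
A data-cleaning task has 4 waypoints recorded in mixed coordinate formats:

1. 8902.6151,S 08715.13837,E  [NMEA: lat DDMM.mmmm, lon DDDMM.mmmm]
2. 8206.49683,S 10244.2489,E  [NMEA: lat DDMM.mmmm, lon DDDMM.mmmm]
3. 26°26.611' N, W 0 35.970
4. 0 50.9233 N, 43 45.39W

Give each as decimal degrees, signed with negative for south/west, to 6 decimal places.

Point 1:
  Latitude: split at 2 digits → 89° and 2.6151′; 89 + 2.6151/60 = 89.0435850
  S → negative
  λ: split at 3 digits → 087° and 15.13837′; 87 + 15.13837/60 = 87.2523062
  E ⇒ keep positive
Point 2:
  φ: split at 2 digits → 82° and 6.49683′; 82 + 6.49683/60 = 82.1082805
  S → negative
  λ: degrees = first 3 digits = 102, minutes = 44.2489; 102 + 44.2489/60 = 102.7374817
  E ⇒ keep positive
Point 3:
  φ: 26.611′ = 0.443517°; total 26.4435167
  N ⇒ keep positive
  Lon: 0 + 35.97/60 = 0.5995000
  hemisphere W, so the sign is −
Point 4:
  φ: 50.9233′ = 0.848722°; total 0.8487217
  N → positive
  λ: 43 + 45.39/60 = 43.7565000
  W ⇒ negate

1. -89.043585, 87.252306
2. -82.108281, 102.737482
3. 26.443517, -0.599500
4. 0.848722, -43.756500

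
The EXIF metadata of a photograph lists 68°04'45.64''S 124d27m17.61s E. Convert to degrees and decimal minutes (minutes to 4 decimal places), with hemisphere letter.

Lat: 4 + 45.64/60 = 4.760667′
Longitude: seconds/60 = 0.29350; minutes = 27 + 0.29350 = 27.293500

68° 4.7607′ S, 124° 27.2935′ E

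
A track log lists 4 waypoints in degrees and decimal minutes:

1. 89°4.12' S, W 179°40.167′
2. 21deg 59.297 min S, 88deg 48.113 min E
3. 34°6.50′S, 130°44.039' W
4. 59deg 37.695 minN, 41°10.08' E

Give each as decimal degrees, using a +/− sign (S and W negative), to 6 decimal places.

Point 1:
  Lat: 4.12′ = 0.068667°; total 89.0686667
  hemisphere S, so the sign is −
  Lon: 179 + 40.167/60 = 179.6694500
  W → negative
Point 2:
  φ: 59.297′ = 0.988283°; total 21.9882833
  S ⇒ negate
  λ: 48.113′ = 0.801883°; total 88.8018833
  E → positive
Point 3:
  Latitude: 6.5′ = 0.108333°; total 34.1083333
  hemisphere S, so the sign is −
  λ: 130 + 44.039/60 = 130.7339833
  hemisphere W, so the sign is −
Point 4:
  Latitude: 59 + 37.695/60 = 59.6282500
  N → positive
  λ: 41 + 10.08/60 = 41.1680000
  E → positive

1. -89.068667, -179.669450
2. -21.988283, 88.801883
3. -34.108333, -130.733983
4. 59.628250, 41.168000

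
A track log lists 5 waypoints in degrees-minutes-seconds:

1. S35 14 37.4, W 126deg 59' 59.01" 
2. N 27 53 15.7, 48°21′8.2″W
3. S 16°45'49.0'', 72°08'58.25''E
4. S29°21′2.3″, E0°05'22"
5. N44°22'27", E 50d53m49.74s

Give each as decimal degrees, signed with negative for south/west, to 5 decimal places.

1. -35.24372, -126.99973
2. 27.88769, -48.35228
3. -16.76361, 72.14951
4. -29.35064, 0.08944
5. 44.37417, 50.89715

Point 1:
  Lat: 35 + 14/60 + 37.4/3600 = 35.243722
  hemisphere S, so the sign is −
  Longitude: 126° + 59/60 + 59.01/3600 = 126 + 0.983333 + 0.016392 = 126.999725
  W → negative
Point 2:
  Lat: 27 + 53/60 + 15.7/3600 = 27.887694
  N ⇒ keep positive
  λ: 48 + 21/60 + 8.2/3600 = 48.352278
  W → negative
Point 3:
  Lat: 16 + 45/60 + 49/3600 = 16.763611
  hemisphere S, so the sign is −
  Longitude: 8′ + 58.25″ = 8.97083′; 72 + 8.97083/60 = 72.149514
  E ⇒ keep positive
Point 4:
  Latitude: 29° + 21/60 + 2.3/3600 = 29 + 0.350000 + 0.000639 = 29.350639
  S → negative
  λ: 5′ + 22″ = 5.36667′; 0 + 5.36667/60 = 0.089444
  E ⇒ keep positive
Point 5:
  Lat: 44 + 22/60 + 27/3600 = 44.374167
  N → positive
  Lon: 53′ + 49.74″ = 53.82900′; 50 + 53.82900/60 = 50.897150
  E → positive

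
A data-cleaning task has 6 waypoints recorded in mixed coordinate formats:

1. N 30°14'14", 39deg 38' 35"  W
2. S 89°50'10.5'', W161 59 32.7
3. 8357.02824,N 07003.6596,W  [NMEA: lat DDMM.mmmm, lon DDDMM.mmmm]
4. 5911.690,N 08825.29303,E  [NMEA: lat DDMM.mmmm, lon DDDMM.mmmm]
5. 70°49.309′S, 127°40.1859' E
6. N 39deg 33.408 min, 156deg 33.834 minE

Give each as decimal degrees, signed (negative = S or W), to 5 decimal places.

1. 30.23722, -39.64306
2. -89.83625, -161.99242
3. 83.95047, -70.06099
4. 59.19483, 88.42155
5. -70.82182, 127.66977
6. 39.55680, 156.56390

Point 1:
  Latitude: 30 + 14/60 + 14/3600 = 30.237222
  N → positive
  Lon: 39° + 38/60 + 35/3600 = 39 + 0.633333 + 0.009722 = 39.643056
  W → negative
Point 2:
  φ: 89 + 50/60 + 10.5/3600 = 89.836250
  S ⇒ negate
  Lon: 161 + 59/60 + 32.7/3600 = 161.992417
  hemisphere W, so the sign is −
Point 3:
  Lat: degrees = first 2 digits = 83, minutes = 57.02824; 83 + 57.02824/60 = 83.950471
  N → positive
  Longitude: degrees = first 3 digits = 70, minutes = 3.6596; 70 + 3.6596/60 = 70.060993
  W ⇒ negate
Point 4:
  φ: degrees = first 2 digits = 59, minutes = 11.69; 59 + 11.69/60 = 59.194833
  N → positive
  Longitude: split at 3 digits → 088° and 25.29303′; 88 + 25.29303/60 = 88.421551
  E → positive
Point 5:
  Latitude: 70 + 49.309/60 = 70.821817
  S ⇒ negate
  λ: 40.1859′ = 0.669765°; total 127.669765
  E ⇒ keep positive
Point 6:
  Latitude: 33.408′ = 0.556800°; total 39.556800
  N ⇒ keep positive
  Longitude: 156 + 33.834/60 = 156.563900
  E → positive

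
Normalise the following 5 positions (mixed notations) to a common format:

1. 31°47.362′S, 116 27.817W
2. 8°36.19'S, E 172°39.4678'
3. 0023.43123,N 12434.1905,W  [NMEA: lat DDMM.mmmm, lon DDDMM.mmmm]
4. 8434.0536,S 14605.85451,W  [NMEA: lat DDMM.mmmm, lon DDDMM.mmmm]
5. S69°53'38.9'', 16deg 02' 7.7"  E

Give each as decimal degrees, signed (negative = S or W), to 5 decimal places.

1. -31.78937, -116.46362
2. -8.60317, 172.65780
3. 0.39052, -124.56984
4. -84.56756, -146.09758
5. -69.89414, 16.03547

Point 1:
  φ: 31 + 47.362/60 = 31.789367
  S → negative
  λ: 27.817′ = 0.463617°; total 116.463617
  W ⇒ negate
Point 2:
  Lat: 8 + 36.19/60 = 8.603167
  S ⇒ negate
  Longitude: 172 + 39.4678/60 = 172.657797
  E → positive
Point 3:
  Lat: split at 2 digits → 00° and 23.43123′; 0 + 23.43123/60 = 0.390521
  N → positive
  Lon: degrees = first 3 digits = 124, minutes = 34.1905; 124 + 34.1905/60 = 124.569842
  W ⇒ negate
Point 4:
  Latitude: degrees = first 2 digits = 84, minutes = 34.0536; 84 + 34.0536/60 = 84.567560
  hemisphere S, so the sign is −
  Lon: degrees = first 3 digits = 146, minutes = 5.85451; 146 + 5.85451/60 = 146.097575
  hemisphere W, so the sign is −
Point 5:
  φ: 53′ + 38.9″ = 53.64833′; 69 + 53.64833/60 = 69.894139
  S → negative
  Lon: 16 + 2/60 + 7.7/3600 = 16.035472
  E → positive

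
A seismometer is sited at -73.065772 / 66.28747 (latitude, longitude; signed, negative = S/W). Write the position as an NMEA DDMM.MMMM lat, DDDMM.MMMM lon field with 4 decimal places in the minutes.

Latitude is negative → S; |value| = 73.065772
φ: 73° + 0.065772 × 60 = 73° 3.946320′
Longitude: 66° + 0.287470 × 60 = 66° 17.248200′

7303.9463,S / 06617.2482,E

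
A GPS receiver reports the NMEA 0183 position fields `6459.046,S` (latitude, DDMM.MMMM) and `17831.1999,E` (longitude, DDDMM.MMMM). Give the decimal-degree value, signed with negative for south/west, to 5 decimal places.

φ: degrees = first 2 digits = 64, minutes = 59.046; 64 + 59.046/60 = 64.984100
S → negative
λ: degrees = first 3 digits = 178, minutes = 31.1999; 178 + 31.1999/60 = 178.519998
E ⇒ keep positive

-64.98410, 178.52000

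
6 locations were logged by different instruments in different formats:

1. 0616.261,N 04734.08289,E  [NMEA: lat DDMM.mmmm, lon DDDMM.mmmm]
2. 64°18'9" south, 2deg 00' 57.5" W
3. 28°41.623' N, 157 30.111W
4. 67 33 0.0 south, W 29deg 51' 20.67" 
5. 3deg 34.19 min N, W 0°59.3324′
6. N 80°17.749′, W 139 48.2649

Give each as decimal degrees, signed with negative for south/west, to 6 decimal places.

1. 6.271017, 47.568048
2. -64.302500, -2.015972
3. 28.693717, -157.501850
4. -67.550000, -29.855742
5. 3.569833, -0.988873
6. 80.295817, -139.804415

Point 1:
  Latitude: split at 2 digits → 06° and 16.261′; 6 + 16.261/60 = 6.2710167
  N ⇒ keep positive
  Lon: degrees = first 3 digits = 47, minutes = 34.08289; 47 + 34.08289/60 = 47.5680482
  E ⇒ keep positive
Point 2:
  φ: 64° + 18/60 + 9/3600 = 64 + 0.300000 + 0.002500 = 64.3025000
  S → negative
  λ: 0′ + 57.5″ = 0.95833′; 2 + 0.95833/60 = 2.0159722
  W ⇒ negate
Point 3:
  φ: 28 + 41.623/60 = 28.6937167
  N ⇒ keep positive
  Lon: 30.111′ = 0.501850°; total 157.5018500
  W ⇒ negate
Point 4:
  φ: 33′ + 0″ = 33.00000′; 67 + 33.00000/60 = 67.5500000
  S ⇒ negate
  Lon: 29 + 51/60 + 20.67/3600 = 29.8557417
  W → negative
Point 5:
  Latitude: 3 + 34.19/60 = 3.5698333
  N → positive
  λ: 59.3324′ = 0.988873°; total 0.9888733
  hemisphere W, so the sign is −
Point 6:
  φ: 17.749′ = 0.295817°; total 80.2958167
  N → positive
  Lon: 48.2649′ = 0.804415°; total 139.8044150
  W ⇒ negate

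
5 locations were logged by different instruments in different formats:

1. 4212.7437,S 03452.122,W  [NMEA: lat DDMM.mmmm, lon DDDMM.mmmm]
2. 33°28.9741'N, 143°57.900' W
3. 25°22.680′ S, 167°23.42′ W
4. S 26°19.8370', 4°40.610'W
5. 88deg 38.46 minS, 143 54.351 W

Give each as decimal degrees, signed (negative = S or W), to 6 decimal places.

1. -42.212395, -34.868700
2. 33.482902, -143.965000
3. -25.378000, -167.390333
4. -26.330617, -4.676833
5. -88.641000, -143.905850

Point 1:
  Latitude: split at 2 digits → 42° and 12.7437′; 42 + 12.7437/60 = 42.2123950
  hemisphere S, so the sign is −
  Longitude: degrees = first 3 digits = 34, minutes = 52.122; 34 + 52.122/60 = 34.8687000
  hemisphere W, so the sign is −
Point 2:
  Lat: 33 + 28.9741/60 = 33.4829017
  N → positive
  Longitude: 143 + 57.9/60 = 143.9650000
  W ⇒ negate
Point 3:
  Lat: 25 + 22.68/60 = 25.3780000
  hemisphere S, so the sign is −
  Longitude: 167 + 23.42/60 = 167.3903333
  W ⇒ negate
Point 4:
  Latitude: 19.837′ = 0.330617°; total 26.3306167
  hemisphere S, so the sign is −
  Longitude: 4 + 40.61/60 = 4.6768333
  W → negative
Point 5:
  Lat: 88 + 38.46/60 = 88.6410000
  S → negative
  Longitude: 54.351′ = 0.905850°; total 143.9058500
  hemisphere W, so the sign is −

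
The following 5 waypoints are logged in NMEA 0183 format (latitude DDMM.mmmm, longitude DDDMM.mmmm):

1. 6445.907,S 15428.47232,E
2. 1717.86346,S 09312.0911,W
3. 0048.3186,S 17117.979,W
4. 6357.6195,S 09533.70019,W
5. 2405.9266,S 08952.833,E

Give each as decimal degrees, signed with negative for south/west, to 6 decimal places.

1. -64.765117, 154.474539
2. -17.297724, -93.201518
3. -0.805310, -171.299650
4. -63.960325, -95.561670
5. -24.098777, 89.880550

Point 1:
  Latitude: degrees = first 2 digits = 64, minutes = 45.907; 64 + 45.907/60 = 64.7651167
  S → negative
  Longitude: degrees = first 3 digits = 154, minutes = 28.47232; 154 + 28.47232/60 = 154.4745387
  E → positive
Point 2:
  φ: split at 2 digits → 17° and 17.86346′; 17 + 17.86346/60 = 17.2977243
  hemisphere S, so the sign is −
  λ: degrees = first 3 digits = 93, minutes = 12.0911; 93 + 12.0911/60 = 93.2015183
  W ⇒ negate
Point 3:
  Latitude: split at 2 digits → 00° and 48.3186′; 0 + 48.3186/60 = 0.8053100
  S ⇒ negate
  Longitude: degrees = first 3 digits = 171, minutes = 17.979; 171 + 17.979/60 = 171.2996500
  hemisphere W, so the sign is −
Point 4:
  Lat: degrees = first 2 digits = 63, minutes = 57.6195; 63 + 57.6195/60 = 63.9603250
  hemisphere S, so the sign is −
  Lon: degrees = first 3 digits = 95, minutes = 33.70019; 95 + 33.70019/60 = 95.5616698
  W → negative
Point 5:
  φ: split at 2 digits → 24° and 5.9266′; 24 + 5.9266/60 = 24.0987767
  S ⇒ negate
  Longitude: degrees = first 3 digits = 89, minutes = 52.833; 89 + 52.833/60 = 89.8805500
  E → positive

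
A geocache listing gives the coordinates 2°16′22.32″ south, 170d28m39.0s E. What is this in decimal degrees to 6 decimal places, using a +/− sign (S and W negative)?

-2.272867, 170.477500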